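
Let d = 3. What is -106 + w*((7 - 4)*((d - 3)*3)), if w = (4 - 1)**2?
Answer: -106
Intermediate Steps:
w = 9 (w = 3**2 = 9)
-106 + w*((7 - 4)*((d - 3)*3)) = -106 + 9*((7 - 4)*((3 - 3)*3)) = -106 + 9*(3*(0*3)) = -106 + 9*(3*0) = -106 + 9*0 = -106 + 0 = -106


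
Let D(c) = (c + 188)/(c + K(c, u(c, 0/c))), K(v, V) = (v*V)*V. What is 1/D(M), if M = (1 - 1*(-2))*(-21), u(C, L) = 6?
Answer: -2331/125 ≈ -18.648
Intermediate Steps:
K(v, V) = v*V² (K(v, V) = (V*v)*V = v*V²)
M = -63 (M = (1 + 2)*(-21) = 3*(-21) = -63)
D(c) = (188 + c)/(37*c) (D(c) = (c + 188)/(c + c*6²) = (188 + c)/(c + c*36) = (188 + c)/(c + 36*c) = (188 + c)/((37*c)) = (188 + c)*(1/(37*c)) = (188 + c)/(37*c))
1/D(M) = 1/((1/37)*(188 - 63)/(-63)) = 1/((1/37)*(-1/63)*125) = 1/(-125/2331) = -2331/125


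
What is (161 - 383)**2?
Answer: 49284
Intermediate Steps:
(161 - 383)**2 = (-222)**2 = 49284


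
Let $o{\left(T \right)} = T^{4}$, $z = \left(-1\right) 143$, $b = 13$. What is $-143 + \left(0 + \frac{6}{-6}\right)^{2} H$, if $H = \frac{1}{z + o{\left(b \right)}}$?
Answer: $- \frac{4063773}{28418} \approx -143.0$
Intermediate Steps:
$z = -143$
$H = \frac{1}{28418}$ ($H = \frac{1}{-143 + 13^{4}} = \frac{1}{-143 + 28561} = \frac{1}{28418} \approx 3.5189 \cdot 10^{-5}$)
$-143 + \left(0 + \frac{6}{-6}\right)^{2} H = -143 + \left(0 + \frac{6}{-6}\right)^{2} \cdot \frac{1}{28418} = -143 + \left(0 + 6 \left(- \frac{1}{6}\right)\right)^{2} \cdot \frac{1}{28418} = -143 + \left(0 - 1\right)^{2} \cdot \frac{1}{28418} = -143 + \left(-1\right)^{2} \cdot \frac{1}{28418} = -143 + 1 \cdot \frac{1}{28418} = -143 + \frac{1}{28418} = - \frac{4063773}{28418}$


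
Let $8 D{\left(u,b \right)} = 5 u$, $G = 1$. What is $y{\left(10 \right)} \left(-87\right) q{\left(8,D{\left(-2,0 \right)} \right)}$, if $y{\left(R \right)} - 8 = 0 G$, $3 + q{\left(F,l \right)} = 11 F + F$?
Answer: $-64728$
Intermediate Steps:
$D{\left(u,b \right)} = \frac{5 u}{8}$
$q{\left(F,l \right)} = -3 + 12 F$ ($q{\left(F,l \right)} = -3 + \left(11 F + F\right) = -3 + 12 F$)
$y{\left(R \right)} = 8$ ($y{\left(R \right)} = 8 + 0 \cdot 1 = 8 + 0 = 8$)
$y{\left(10 \right)} \left(-87\right) q{\left(8,D{\left(-2,0 \right)} \right)} = 8 \left(-87\right) \left(-3 + 12 \cdot 8\right) = - 696 \left(-3 + 96\right) = \left(-696\right) 93 = -64728$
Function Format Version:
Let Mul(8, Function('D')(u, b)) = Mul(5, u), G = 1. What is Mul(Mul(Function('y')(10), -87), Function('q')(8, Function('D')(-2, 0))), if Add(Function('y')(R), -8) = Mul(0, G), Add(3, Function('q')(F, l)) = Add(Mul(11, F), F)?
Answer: -64728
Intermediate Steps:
Function('D')(u, b) = Mul(Rational(5, 8), u) (Function('D')(u, b) = Mul(Rational(1, 8), Mul(5, u)) = Mul(Rational(5, 8), u))
Function('q')(F, l) = Add(-3, Mul(12, F)) (Function('q')(F, l) = Add(-3, Add(Mul(11, F), F)) = Add(-3, Mul(12, F)))
Function('y')(R) = 8 (Function('y')(R) = Add(8, Mul(0, 1)) = Add(8, 0) = 8)
Mul(Mul(Function('y')(10), -87), Function('q')(8, Function('D')(-2, 0))) = Mul(Mul(8, -87), Add(-3, Mul(12, 8))) = Mul(-696, Add(-3, 96)) = Mul(-696, 93) = -64728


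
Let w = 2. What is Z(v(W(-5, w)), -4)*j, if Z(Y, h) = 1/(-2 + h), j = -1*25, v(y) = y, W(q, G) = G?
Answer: 25/6 ≈ 4.1667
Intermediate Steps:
j = -25
Z(v(W(-5, w)), -4)*j = -25/(-2 - 4) = -25/(-6) = -⅙*(-25) = 25/6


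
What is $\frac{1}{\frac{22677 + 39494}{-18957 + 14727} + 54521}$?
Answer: $\frac{4230}{230561659} \approx 1.8347 \cdot 10^{-5}$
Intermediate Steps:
$\frac{1}{\frac{22677 + 39494}{-18957 + 14727} + 54521} = \frac{1}{\frac{62171}{-4230} + 54521} = \frac{1}{62171 \left(- \frac{1}{4230}\right) + 54521} = \frac{1}{- \frac{62171}{4230} + 54521} = \frac{1}{\frac{230561659}{4230}} = \frac{4230}{230561659}$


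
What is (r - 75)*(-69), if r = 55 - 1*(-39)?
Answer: -1311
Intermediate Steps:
r = 94 (r = 55 + 39 = 94)
(r - 75)*(-69) = (94 - 75)*(-69) = 19*(-69) = -1311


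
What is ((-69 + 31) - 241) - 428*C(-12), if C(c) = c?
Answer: 4857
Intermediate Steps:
((-69 + 31) - 241) - 428*C(-12) = ((-69 + 31) - 241) - 428*(-12) = (-38 - 241) + 5136 = -279 + 5136 = 4857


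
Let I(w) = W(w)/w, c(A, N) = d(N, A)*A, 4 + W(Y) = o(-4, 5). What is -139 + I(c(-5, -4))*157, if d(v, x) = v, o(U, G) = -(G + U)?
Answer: -713/4 ≈ -178.25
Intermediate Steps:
o(U, G) = -G - U
W(Y) = -5 (W(Y) = -4 + (-1*5 - 1*(-4)) = -4 + (-5 + 4) = -4 - 1 = -5)
c(A, N) = A*N (c(A, N) = N*A = A*N)
I(w) = -5/w
-139 + I(c(-5, -4))*157 = -139 - 5/((-5*(-4)))*157 = -139 - 5/20*157 = -139 - 5*1/20*157 = -139 - ¼*157 = -139 - 157/4 = -713/4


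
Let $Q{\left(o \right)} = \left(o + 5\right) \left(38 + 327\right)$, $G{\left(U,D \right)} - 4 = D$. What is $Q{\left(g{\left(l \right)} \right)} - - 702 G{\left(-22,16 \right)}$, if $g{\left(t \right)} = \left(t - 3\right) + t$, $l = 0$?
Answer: $14770$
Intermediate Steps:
$G{\left(U,D \right)} = 4 + D$
$g{\left(t \right)} = -3 + 2 t$ ($g{\left(t \right)} = \left(-3 + t\right) + t = -3 + 2 t$)
$Q{\left(o \right)} = 1825 + 365 o$ ($Q{\left(o \right)} = \left(5 + o\right) 365 = 1825 + 365 o$)
$Q{\left(g{\left(l \right)} \right)} - - 702 G{\left(-22,16 \right)} = \left(1825 + 365 \left(-3 + 2 \cdot 0\right)\right) - - 702 \left(4 + 16\right) = \left(1825 + 365 \left(-3 + 0\right)\right) - \left(-702\right) 20 = \left(1825 + 365 \left(-3\right)\right) - -14040 = \left(1825 - 1095\right) + 14040 = 730 + 14040 = 14770$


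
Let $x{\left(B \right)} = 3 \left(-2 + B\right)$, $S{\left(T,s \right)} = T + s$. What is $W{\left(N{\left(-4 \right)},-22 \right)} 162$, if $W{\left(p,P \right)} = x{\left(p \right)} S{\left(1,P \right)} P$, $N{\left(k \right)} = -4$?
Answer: $-1347192$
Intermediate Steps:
$x{\left(B \right)} = -6 + 3 B$
$W{\left(p,P \right)} = P \left(1 + P\right) \left(-6 + 3 p\right)$ ($W{\left(p,P \right)} = \left(-6 + 3 p\right) \left(1 + P\right) P = \left(1 + P\right) \left(-6 + 3 p\right) P = P \left(1 + P\right) \left(-6 + 3 p\right)$)
$W{\left(N{\left(-4 \right)},-22 \right)} 162 = 3 \left(-22\right) \left(1 - 22\right) \left(-2 - 4\right) 162 = 3 \left(-22\right) \left(-21\right) \left(-6\right) 162 = \left(-8316\right) 162 = -1347192$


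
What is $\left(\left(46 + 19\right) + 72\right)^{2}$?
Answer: $18769$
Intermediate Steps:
$\left(\left(46 + 19\right) + 72\right)^{2} = \left(65 + 72\right)^{2} = 137^{2} = 18769$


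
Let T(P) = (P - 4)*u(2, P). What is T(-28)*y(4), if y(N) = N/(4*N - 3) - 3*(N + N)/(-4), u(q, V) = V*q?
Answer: 146944/13 ≈ 11303.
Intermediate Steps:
T(P) = 2*P*(-4 + P) (T(P) = (P - 4)*(P*2) = (-4 + P)*(2*P) = 2*P*(-4 + P))
y(N) = 3*N/2 + N/(-3 + 4*N) (y(N) = N/(-3 + 4*N) - 6*N*(-¼) = N/(-3 + 4*N) + 3*N/2 = 3*N/2 + N/(-3 + 4*N))
T(-28)*y(4) = (2*(-28)*(-4 - 28))*((½)*4*(-7 + 12*4)/(-3 + 4*4)) = (2*(-28)*(-32))*((½)*4*(-7 + 48)/(-3 + 16)) = 1792*((½)*4*41/13) = 1792*((½)*4*(1/13)*41) = 1792*(82/13) = 146944/13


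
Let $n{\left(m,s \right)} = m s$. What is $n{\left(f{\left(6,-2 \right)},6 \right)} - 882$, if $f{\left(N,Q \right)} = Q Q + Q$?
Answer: $-870$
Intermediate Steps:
$f{\left(N,Q \right)} = Q + Q^{2}$ ($f{\left(N,Q \right)} = Q^{2} + Q = Q + Q^{2}$)
$n{\left(f{\left(6,-2 \right)},6 \right)} - 882 = - 2 \left(1 - 2\right) 6 - 882 = \left(-2\right) \left(-1\right) 6 - 882 = 2 \cdot 6 - 882 = 12 - 882 = -870$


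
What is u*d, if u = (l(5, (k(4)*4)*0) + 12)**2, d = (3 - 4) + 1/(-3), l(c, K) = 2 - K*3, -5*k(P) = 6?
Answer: -784/3 ≈ -261.33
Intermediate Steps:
k(P) = -6/5 (k(P) = -1/5*6 = -6/5)
l(c, K) = 2 - 3*K
d = -4/3 (d = -1 - 1/3 = -4/3 ≈ -1.3333)
u = 196 (u = ((2 - 3*(-6/5*4)*0) + 12)**2 = ((2 - (-72)*0/5) + 12)**2 = ((2 - 3*0) + 12)**2 = ((2 + 0) + 12)**2 = (2 + 12)**2 = 14**2 = 196)
u*d = 196*(-4/3) = -784/3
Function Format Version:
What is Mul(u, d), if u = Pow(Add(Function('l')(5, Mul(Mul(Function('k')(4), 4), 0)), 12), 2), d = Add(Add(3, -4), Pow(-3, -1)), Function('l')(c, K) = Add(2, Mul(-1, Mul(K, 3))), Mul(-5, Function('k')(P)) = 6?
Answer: Rational(-784, 3) ≈ -261.33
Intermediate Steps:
Function('k')(P) = Rational(-6, 5) (Function('k')(P) = Mul(Rational(-1, 5), 6) = Rational(-6, 5))
Function('l')(c, K) = Add(2, Mul(-3, K)) (Function('l')(c, K) = Add(2, Mul(-1, Mul(3, K))) = Add(2, Mul(-3, K)))
d = Rational(-4, 3) (d = Add(-1, Rational(-1, 3)) = Rational(-4, 3) ≈ -1.3333)
u = 196 (u = Pow(Add(Add(2, Mul(-3, Mul(Mul(Rational(-6, 5), 4), 0))), 12), 2) = Pow(Add(Add(2, Mul(-3, Mul(Rational(-24, 5), 0))), 12), 2) = Pow(Add(Add(2, Mul(-3, 0)), 12), 2) = Pow(Add(Add(2, 0), 12), 2) = Pow(Add(2, 12), 2) = Pow(14, 2) = 196)
Mul(u, d) = Mul(196, Rational(-4, 3)) = Rational(-784, 3)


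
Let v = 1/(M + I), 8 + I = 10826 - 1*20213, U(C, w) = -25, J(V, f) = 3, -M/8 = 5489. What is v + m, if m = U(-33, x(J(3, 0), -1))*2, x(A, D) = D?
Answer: -2665351/53307 ≈ -50.000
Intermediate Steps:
M = -43912 (M = -8*5489 = -43912)
I = -9395 (I = -8 + (10826 - 1*20213) = -8 + (10826 - 20213) = -8 - 9387 = -9395)
m = -50 (m = -25*2 = -50)
v = -1/53307 (v = 1/(-43912 - 9395) = 1/(-53307) = -1/53307 ≈ -1.8759e-5)
v + m = -1/53307 - 50 = -2665351/53307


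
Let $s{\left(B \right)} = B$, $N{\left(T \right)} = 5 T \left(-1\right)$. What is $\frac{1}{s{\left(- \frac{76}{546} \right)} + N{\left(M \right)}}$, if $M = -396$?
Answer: $\frac{273}{540502} \approx 0.00050509$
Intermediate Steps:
$N{\left(T \right)} = - 5 T$
$\frac{1}{s{\left(- \frac{76}{546} \right)} + N{\left(M \right)}} = \frac{1}{- \frac{76}{546} - -1980} = \frac{1}{\left(-76\right) \frac{1}{546} + 1980} = \frac{1}{- \frac{38}{273} + 1980} = \frac{1}{\frac{540502}{273}} = \frac{273}{540502}$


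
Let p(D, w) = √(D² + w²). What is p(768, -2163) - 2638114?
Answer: -2638114 + 3*√585377 ≈ -2.6358e+6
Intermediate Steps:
p(768, -2163) - 2638114 = √(768² + (-2163)²) - 2638114 = √(589824 + 4678569) - 2638114 = √5268393 - 2638114 = 3*√585377 - 2638114 = -2638114 + 3*√585377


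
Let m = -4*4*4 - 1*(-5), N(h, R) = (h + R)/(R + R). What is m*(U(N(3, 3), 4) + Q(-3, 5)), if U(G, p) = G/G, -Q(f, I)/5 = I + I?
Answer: 2891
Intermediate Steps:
Q(f, I) = -10*I (Q(f, I) = -5*(I + I) = -10*I)
N(h, R) = (R + h)/(2*R) (N(h, R) = (R + h)/((2*R)) = (R + h)*(1/(2*R)) = (R + h)/(2*R))
U(G, p) = 1
m = -59 (m = -16*4 + 5 = -64 + 5 = -59)
m*(U(N(3, 3), 4) + Q(-3, 5)) = -59*(1 - 10*5) = -59*(1 - 50) = -59*(-49) = 2891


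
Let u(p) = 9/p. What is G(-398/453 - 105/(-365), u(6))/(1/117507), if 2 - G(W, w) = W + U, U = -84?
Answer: 112159452275/11023 ≈ 1.0175e+7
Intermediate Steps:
G(W, w) = 86 - W (G(W, w) = 2 - (W - 84) = 2 - (-84 + W) = 2 + (84 - W) = 86 - W)
G(-398/453 - 105/(-365), u(6))/(1/117507) = (86 - (-398/453 - 105/(-365)))/(1/117507) = (86 - (-398*1/453 - 105*(-1/365)))/(1/117507) = (86 - (-398/453 + 21/73))*117507 = (86 - 1*(-19541/33069))*117507 = (86 + 19541/33069)*117507 = (2863475/33069)*117507 = 112159452275/11023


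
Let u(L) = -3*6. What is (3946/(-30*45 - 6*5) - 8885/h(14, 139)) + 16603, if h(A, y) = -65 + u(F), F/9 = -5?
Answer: 956820701/57270 ≈ 16707.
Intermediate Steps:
F = -45 (F = 9*(-5) = -45)
u(L) = -18
h(A, y) = -83 (h(A, y) = -65 - 18 = -83)
(3946/(-30*45 - 6*5) - 8885/h(14, 139)) + 16603 = (3946/(-30*45 - 6*5) - 8885/(-83)) + 16603 = (3946/(-1350 - 30) - 8885*(-1/83)) + 16603 = (3946/(-1380) + 8885/83) + 16603 = (3946*(-1/1380) + 8885/83) + 16603 = (-1973/690 + 8885/83) + 16603 = 5966891/57270 + 16603 = 956820701/57270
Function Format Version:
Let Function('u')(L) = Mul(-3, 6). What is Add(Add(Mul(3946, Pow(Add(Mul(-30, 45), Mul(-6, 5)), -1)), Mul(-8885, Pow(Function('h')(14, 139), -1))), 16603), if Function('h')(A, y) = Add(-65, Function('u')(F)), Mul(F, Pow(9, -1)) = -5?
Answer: Rational(956820701, 57270) ≈ 16707.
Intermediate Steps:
F = -45 (F = Mul(9, -5) = -45)
Function('u')(L) = -18
Function('h')(A, y) = -83 (Function('h')(A, y) = Add(-65, -18) = -83)
Add(Add(Mul(3946, Pow(Add(Mul(-30, 45), Mul(-6, 5)), -1)), Mul(-8885, Pow(Function('h')(14, 139), -1))), 16603) = Add(Add(Mul(3946, Pow(Add(Mul(-30, 45), Mul(-6, 5)), -1)), Mul(-8885, Pow(-83, -1))), 16603) = Add(Add(Mul(3946, Pow(Add(-1350, -30), -1)), Mul(-8885, Rational(-1, 83))), 16603) = Add(Add(Mul(3946, Pow(-1380, -1)), Rational(8885, 83)), 16603) = Add(Add(Mul(3946, Rational(-1, 1380)), Rational(8885, 83)), 16603) = Add(Add(Rational(-1973, 690), Rational(8885, 83)), 16603) = Add(Rational(5966891, 57270), 16603) = Rational(956820701, 57270)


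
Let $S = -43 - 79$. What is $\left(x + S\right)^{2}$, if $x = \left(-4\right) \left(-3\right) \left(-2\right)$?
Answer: $21316$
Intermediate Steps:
$S = -122$
$x = -24$ ($x = 12 \left(-2\right) = -24$)
$\left(x + S\right)^{2} = \left(-24 - 122\right)^{2} = \left(-146\right)^{2} = 21316$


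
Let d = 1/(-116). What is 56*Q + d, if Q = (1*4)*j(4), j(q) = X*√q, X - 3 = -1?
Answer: 103935/116 ≈ 895.99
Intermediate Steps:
X = 2 (X = 3 - 1 = 2)
j(q) = 2*√q
Q = 16 (Q = (1*4)*(2*√4) = 4*(2*2) = 4*4 = 16)
d = -1/116 ≈ -0.0086207
56*Q + d = 56*16 - 1/116 = 896 - 1/116 = 103935/116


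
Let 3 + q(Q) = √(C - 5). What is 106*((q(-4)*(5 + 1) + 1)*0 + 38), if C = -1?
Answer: 4028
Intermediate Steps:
q(Q) = -3 + I*√6 (q(Q) = -3 + √(-1 - 5) = -3 + √(-6) = -3 + I*√6)
106*((q(-4)*(5 + 1) + 1)*0 + 38) = 106*(((-3 + I*√6)*(5 + 1) + 1)*0 + 38) = 106*(((-3 + I*√6)*6 + 1)*0 + 38) = 106*(((-18 + 6*I*√6) + 1)*0 + 38) = 106*((-17 + 6*I*√6)*0 + 38) = 106*(0 + 38) = 106*38 = 4028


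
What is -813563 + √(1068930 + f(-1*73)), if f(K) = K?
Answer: -813563 + √1068857 ≈ -8.1253e+5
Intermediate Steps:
-813563 + √(1068930 + f(-1*73)) = -813563 + √(1068930 - 1*73) = -813563 + √(1068930 - 73) = -813563 + √1068857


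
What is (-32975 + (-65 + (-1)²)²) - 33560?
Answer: -62439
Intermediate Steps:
(-32975 + (-65 + (-1)²)²) - 33560 = (-32975 + (-65 + 1)²) - 33560 = (-32975 + (-64)²) - 33560 = (-32975 + 4096) - 33560 = -28879 - 33560 = -62439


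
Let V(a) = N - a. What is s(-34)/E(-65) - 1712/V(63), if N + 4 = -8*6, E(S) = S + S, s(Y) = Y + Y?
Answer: 23038/1495 ≈ 15.410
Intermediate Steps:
s(Y) = 2*Y
E(S) = 2*S
N = -52 (N = -4 - 8*6 = -4 - 48 = -52)
V(a) = -52 - a
s(-34)/E(-65) - 1712/V(63) = (2*(-34))/((2*(-65))) - 1712/(-52 - 1*63) = -68/(-130) - 1712/(-52 - 63) = -68*(-1/130) - 1712/(-115) = 34/65 - 1712*(-1/115) = 34/65 + 1712/115 = 23038/1495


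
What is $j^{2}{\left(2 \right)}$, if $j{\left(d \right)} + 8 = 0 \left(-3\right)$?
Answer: $64$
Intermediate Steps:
$j{\left(d \right)} = -8$ ($j{\left(d \right)} = -8 + 0 \left(-3\right) = -8 + 0 = -8$)
$j^{2}{\left(2 \right)} = \left(-8\right)^{2} = 64$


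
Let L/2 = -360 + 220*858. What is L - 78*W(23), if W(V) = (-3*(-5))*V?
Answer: 349890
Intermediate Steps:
W(V) = 15*V
L = 376800 (L = 2*(-360 + 220*858) = 2*(-360 + 188760) = 2*188400 = 376800)
L - 78*W(23) = 376800 - 1170*23 = 376800 - 78*345 = 376800 - 26910 = 349890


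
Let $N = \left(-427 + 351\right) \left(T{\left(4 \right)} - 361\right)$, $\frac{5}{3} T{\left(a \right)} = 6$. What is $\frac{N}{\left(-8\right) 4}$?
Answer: $- \frac{33953}{40} \approx -848.83$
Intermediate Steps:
$T{\left(a \right)} = \frac{18}{5}$ ($T{\left(a \right)} = \frac{3}{5} \cdot 6 = \frac{18}{5}$)
$N = \frac{135812}{5}$ ($N = \left(-427 + 351\right) \left(\frac{18}{5} - 361\right) = \left(-76\right) \left(- \frac{1787}{5}\right) = \frac{135812}{5} \approx 27162.0$)
$\frac{N}{\left(-8\right) 4} = \frac{135812}{5 \left(\left(-8\right) 4\right)} = \frac{135812}{5 \left(-32\right)} = \frac{135812}{5} \left(- \frac{1}{32}\right) = - \frac{33953}{40}$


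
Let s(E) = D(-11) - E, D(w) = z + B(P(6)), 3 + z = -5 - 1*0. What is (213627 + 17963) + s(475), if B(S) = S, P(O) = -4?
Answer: 231103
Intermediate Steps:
z = -8 (z = -3 + (-5 - 1*0) = -3 + (-5 + 0) = -3 - 5 = -8)
D(w) = -12 (D(w) = -8 - 4 = -12)
s(E) = -12 - E
(213627 + 17963) + s(475) = (213627 + 17963) + (-12 - 1*475) = 231590 + (-12 - 475) = 231590 - 487 = 231103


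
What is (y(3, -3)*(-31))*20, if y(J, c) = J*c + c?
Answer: 7440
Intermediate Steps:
y(J, c) = c + J*c
(y(3, -3)*(-31))*20 = (-3*(1 + 3)*(-31))*20 = (-3*4*(-31))*20 = -12*(-31)*20 = 372*20 = 7440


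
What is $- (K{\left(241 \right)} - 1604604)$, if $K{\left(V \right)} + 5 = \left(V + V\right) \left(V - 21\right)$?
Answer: $1498569$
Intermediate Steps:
$K{\left(V \right)} = -5 + 2 V \left(-21 + V\right)$ ($K{\left(V \right)} = -5 + \left(V + V\right) \left(V - 21\right) = -5 + 2 V \left(-21 + V\right)$)
$- (K{\left(241 \right)} - 1604604) = - (\left(-5 - 10122 + 2 \cdot 241^{2}\right) - 1604604) = - (\left(-5 - 10122 + 2 \cdot 58081\right) - 1604604) = - (\left(-5 - 10122 + 116162\right) - 1604604) = - (106035 - 1604604) = \left(-1\right) \left(-1498569\right) = 1498569$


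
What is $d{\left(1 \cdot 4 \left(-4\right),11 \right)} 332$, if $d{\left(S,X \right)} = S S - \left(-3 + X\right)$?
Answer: $82336$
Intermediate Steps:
$d{\left(S,X \right)} = 3 + S^{2} - X$ ($d{\left(S,X \right)} = S^{2} - \left(-3 + X\right) = 3 + S^{2} - X$)
$d{\left(1 \cdot 4 \left(-4\right),11 \right)} 332 = \left(3 + \left(1 \cdot 4 \left(-4\right)\right)^{2} - 11\right) 332 = \left(3 + \left(4 \left(-4\right)\right)^{2} - 11\right) 332 = \left(3 + \left(-16\right)^{2} - 11\right) 332 = \left(3 + 256 - 11\right) 332 = 248 \cdot 332 = 82336$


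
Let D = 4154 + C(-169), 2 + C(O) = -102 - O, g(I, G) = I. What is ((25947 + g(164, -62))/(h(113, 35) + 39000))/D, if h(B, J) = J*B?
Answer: 26111/181227145 ≈ 0.00014408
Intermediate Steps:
h(B, J) = B*J
C(O) = -104 - O (C(O) = -2 + (-102 - O) = -104 - O)
D = 4219 (D = 4154 + (-104 - 1*(-169)) = 4154 + (-104 + 169) = 4154 + 65 = 4219)
((25947 + g(164, -62))/(h(113, 35) + 39000))/D = ((25947 + 164)/(113*35 + 39000))/4219 = (26111/(3955 + 39000))*(1/4219) = (26111/42955)*(1/4219) = 26111/181227145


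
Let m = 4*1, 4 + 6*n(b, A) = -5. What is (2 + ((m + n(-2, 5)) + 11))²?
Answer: 961/4 ≈ 240.25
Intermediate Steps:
n(b, A) = -3/2 (n(b, A) = -⅔ + (⅙)*(-5) = -⅔ - ⅚ = -3/2)
m = 4
(2 + ((m + n(-2, 5)) + 11))² = (2 + ((4 - 3/2) + 11))² = (2 + (5/2 + 11))² = (2 + 27/2)² = (31/2)² = 961/4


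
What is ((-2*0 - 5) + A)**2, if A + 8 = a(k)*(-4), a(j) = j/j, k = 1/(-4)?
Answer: 289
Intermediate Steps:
k = -1/4 ≈ -0.25000
a(j) = 1
A = -12 (A = -8 + 1*(-4) = -8 - 4 = -12)
((-2*0 - 5) + A)**2 = ((-2*0 - 5) - 12)**2 = ((0 - 5) - 12)**2 = (-5 - 12)**2 = (-17)**2 = 289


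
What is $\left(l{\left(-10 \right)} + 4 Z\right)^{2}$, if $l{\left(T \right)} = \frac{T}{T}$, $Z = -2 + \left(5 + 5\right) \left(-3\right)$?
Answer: $16129$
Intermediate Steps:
$Z = -32$ ($Z = -2 + 10 \left(-3\right) = -2 - 30 = -32$)
$l{\left(T \right)} = 1$
$\left(l{\left(-10 \right)} + 4 Z\right)^{2} = \left(1 + 4 \left(-32\right)\right)^{2} = \left(1 - 128\right)^{2} = \left(-127\right)^{2} = 16129$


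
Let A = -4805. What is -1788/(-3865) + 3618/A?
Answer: -1078446/3714265 ≈ -0.29035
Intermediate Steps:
-1788/(-3865) + 3618/A = -1788/(-3865) + 3618/(-4805) = -1788*(-1/3865) + 3618*(-1/4805) = 1788/3865 - 3618/4805 = -1078446/3714265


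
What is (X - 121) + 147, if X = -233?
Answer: -207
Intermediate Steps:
(X - 121) + 147 = (-233 - 121) + 147 = -354 + 147 = -207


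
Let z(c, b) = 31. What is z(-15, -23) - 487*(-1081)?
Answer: 526478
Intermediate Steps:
z(-15, -23) - 487*(-1081) = 31 - 487*(-1081) = 31 + 526447 = 526478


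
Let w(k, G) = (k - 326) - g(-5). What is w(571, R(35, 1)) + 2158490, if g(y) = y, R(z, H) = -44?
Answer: 2158740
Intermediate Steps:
w(k, G) = -321 + k (w(k, G) = (k - 326) - 1*(-5) = (-326 + k) + 5 = -321 + k)
w(571, R(35, 1)) + 2158490 = (-321 + 571) + 2158490 = 250 + 2158490 = 2158740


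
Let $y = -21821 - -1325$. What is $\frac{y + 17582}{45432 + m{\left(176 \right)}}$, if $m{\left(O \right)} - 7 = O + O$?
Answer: $- \frac{2914}{45791} \approx -0.063637$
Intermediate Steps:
$m{\left(O \right)} = 7 + 2 O$ ($m{\left(O \right)} = 7 + \left(O + O\right) = 7 + 2 O$)
$y = -20496$ ($y = -21821 + 1325 = -20496$)
$\frac{y + 17582}{45432 + m{\left(176 \right)}} = \frac{-20496 + 17582}{45432 + \left(7 + 2 \cdot 176\right)} = - \frac{2914}{45432 + \left(7 + 352\right)} = - \frac{2914}{45432 + 359} = - \frac{2914}{45791}$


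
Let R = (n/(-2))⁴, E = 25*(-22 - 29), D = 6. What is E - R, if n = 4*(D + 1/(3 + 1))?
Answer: -411025/16 ≈ -25689.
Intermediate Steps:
E = -1275 (E = 25*(-51) = -1275)
n = 25 (n = 4*(6 + 1/(3 + 1)) = 4*(6 + 1/4) = 4*(6 + ¼) = 4*(25/4) = 25)
R = 390625/16 (R = (25/(-2))⁴ = (25*(-½))⁴ = (-25/2)⁴ = 390625/16 ≈ 24414.)
E - R = -1275 - 1*390625/16 = -1275 - 390625/16 = -411025/16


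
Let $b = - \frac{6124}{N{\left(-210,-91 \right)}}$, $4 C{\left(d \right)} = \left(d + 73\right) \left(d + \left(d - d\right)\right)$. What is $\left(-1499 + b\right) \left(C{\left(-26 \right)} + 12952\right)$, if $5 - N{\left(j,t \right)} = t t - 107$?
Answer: $- \frac{103188754217}{5446} \approx -1.8948 \cdot 10^{7}$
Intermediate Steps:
$C{\left(d \right)} = \frac{d \left(73 + d\right)}{4}$ ($C{\left(d \right)} = \frac{\left(d + 73\right) \left(d + \left(d - d\right)\right)}{4} = \frac{\left(73 + d\right) \left(d + 0\right)}{4} = \frac{\left(73 + d\right) d}{4} = \frac{d \left(73 + d\right)}{4}$)
$N{\left(j,t \right)} = 112 - t^{2}$ ($N{\left(j,t \right)} = 5 - \left(t t - 107\right) = 5 - \left(t^{2} - 107\right) = 5 - \left(-107 + t^{2}\right) = 112 - t^{2}$)
$b = \frac{6124}{8169}$ ($b = - \frac{6124}{112 - \left(-91\right)^{2}} = - \frac{6124}{112 - 8281} = - \frac{6124}{-8169} = \left(-6124\right) \left(- \frac{1}{8169}\right) = \frac{6124}{8169} \approx 0.74966$)
$\left(-1499 + b\right) \left(C{\left(-26 \right)} + 12952\right) = \left(-1499 + \frac{6124}{8169}\right) \left(\frac{1}{4} \left(-26\right) \left(73 - 26\right) + 12952\right) = - \frac{12239207 \left(\frac{1}{4} \left(-26\right) 47 + 12952\right)}{8169} = - \frac{12239207 \left(- \frac{611}{2} + 12952\right)}{8169} = \left(- \frac{12239207}{8169}\right) \frac{25293}{2} = - \frac{103188754217}{5446}$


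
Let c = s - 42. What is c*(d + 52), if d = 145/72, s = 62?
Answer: 19445/18 ≈ 1080.3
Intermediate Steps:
c = 20 (c = 62 - 42 = 20)
d = 145/72 (d = 145*(1/72) = 145/72 ≈ 2.0139)
c*(d + 52) = 20*(145/72 + 52) = 20*(3889/72) = 19445/18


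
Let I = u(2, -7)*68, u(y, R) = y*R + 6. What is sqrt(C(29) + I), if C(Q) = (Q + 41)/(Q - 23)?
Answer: I*sqrt(4791)/3 ≈ 23.072*I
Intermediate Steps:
C(Q) = (41 + Q)/(-23 + Q)
u(y, R) = 6 + R*y (u(y, R) = R*y + 6 = 6 + R*y)
I = -544 (I = (6 - 7*2)*68 = (6 - 14)*68 = -8*68 = -544)
sqrt(C(29) + I) = sqrt((41 + 29)/(-23 + 29) - 544) = sqrt(70/6 - 544) = sqrt((1/6)*70 - 544) = sqrt(35/3 - 544) = sqrt(-1597/3) = I*sqrt(4791)/3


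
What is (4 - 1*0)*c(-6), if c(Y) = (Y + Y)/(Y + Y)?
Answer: 4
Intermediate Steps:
c(Y) = 1 (c(Y) = (2*Y)/((2*Y)) = (2*Y)*(1/(2*Y)) = 1)
(4 - 1*0)*c(-6) = (4 - 1*0)*1 = (4 + 0)*1 = 4*1 = 4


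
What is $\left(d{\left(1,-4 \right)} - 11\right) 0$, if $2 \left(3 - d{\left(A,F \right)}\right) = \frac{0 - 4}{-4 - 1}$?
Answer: $0$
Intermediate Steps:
$d{\left(A,F \right)} = \frac{13}{5}$ ($d{\left(A,F \right)} = 3 - \frac{\left(0 - 4\right) \frac{1}{-4 - 1}}{2} = 3 - \frac{\left(-4\right) \frac{1}{-5}}{2} = 3 - \frac{\left(-4\right) \left(- \frac{1}{5}\right)}{2} = 3 - \frac{2}{5} = \frac{13}{5}$)
$\left(d{\left(1,-4 \right)} - 11\right) 0 = \left(\frac{13}{5} - 11\right) 0 = \left(- \frac{42}{5}\right) 0 = 0$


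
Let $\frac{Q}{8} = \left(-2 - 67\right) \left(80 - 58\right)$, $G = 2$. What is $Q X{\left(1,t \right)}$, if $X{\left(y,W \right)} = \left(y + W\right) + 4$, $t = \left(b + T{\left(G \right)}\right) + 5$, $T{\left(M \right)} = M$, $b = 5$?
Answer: $-206448$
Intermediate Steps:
$Q = -12144$ ($Q = 8 \left(-2 - 67\right) \left(80 - 58\right) = 8 \left(\left(-69\right) 22\right) = 8 \left(-1518\right) = -12144$)
$t = 12$ ($t = \left(5 + 2\right) + 5 = 7 + 5 = 12$)
$X{\left(y,W \right)} = 4 + W + y$ ($X{\left(y,W \right)} = \left(W + y\right) + 4 = 4 + W + y$)
$Q X{\left(1,t \right)} = - 12144 \left(4 + 12 + 1\right) = \left(-12144\right) 17 = -206448$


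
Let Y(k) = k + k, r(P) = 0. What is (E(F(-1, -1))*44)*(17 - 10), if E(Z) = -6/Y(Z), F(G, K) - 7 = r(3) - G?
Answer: -231/2 ≈ -115.50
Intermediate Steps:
Y(k) = 2*k
F(G, K) = 7 - G (F(G, K) = 7 + (0 - G) = 7 - G)
E(Z) = -3/Z (E(Z) = -6*1/(2*Z) = -3/Z)
(E(F(-1, -1))*44)*(17 - 10) = (-3/(7 - 1*(-1))*44)*(17 - 10) = (-3/(7 + 1)*44)*7 = (-3/8*44)*7 = (-3*1/8*44)*7 = -3/8*44*7 = -33/2*7 = -231/2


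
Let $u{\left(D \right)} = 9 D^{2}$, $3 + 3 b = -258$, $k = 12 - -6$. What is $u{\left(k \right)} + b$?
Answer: $2829$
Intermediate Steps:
$k = 18$ ($k = 12 + 6 = 18$)
$b = -87$ ($b = -1 + \frac{1}{3} \left(-258\right) = -1 - 86 = -87$)
$u{\left(k \right)} + b = 9 \cdot 18^{2} - 87 = 9 \cdot 324 - 87 = 2916 - 87 = 2829$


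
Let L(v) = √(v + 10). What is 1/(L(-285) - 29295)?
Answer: -5859/171639460 - I*√11/171639460 ≈ -3.4136e-5 - 1.9323e-8*I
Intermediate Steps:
L(v) = √(10 + v)
1/(L(-285) - 29295) = 1/(√(10 - 285) - 29295) = 1/(√(-275) - 29295) = 1/(5*I*√11 - 29295) = 1/(-29295 + 5*I*√11)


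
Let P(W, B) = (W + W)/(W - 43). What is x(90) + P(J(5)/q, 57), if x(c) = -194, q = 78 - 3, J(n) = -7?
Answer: -313497/1616 ≈ -194.00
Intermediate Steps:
q = 75
P(W, B) = 2*W/(-43 + W) (P(W, B) = (2*W)/(-43 + W) = 2*W/(-43 + W))
x(90) + P(J(5)/q, 57) = -194 + 2*(-7/75)/(-43 - 7/75) = -194 + 2*(-7/75)/(-3232/75) = -194 + 2*(-7/75)*(-75/3232) = -194 + 7/1616 = -313497/1616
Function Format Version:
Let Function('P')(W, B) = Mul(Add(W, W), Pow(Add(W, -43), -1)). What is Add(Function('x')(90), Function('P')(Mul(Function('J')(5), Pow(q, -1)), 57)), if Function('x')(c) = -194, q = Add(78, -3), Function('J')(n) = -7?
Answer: Rational(-313497, 1616) ≈ -194.00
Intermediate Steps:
q = 75
Function('P')(W, B) = Mul(2, W, Pow(Add(-43, W), -1)) (Function('P')(W, B) = Mul(Mul(2, W), Pow(Add(-43, W), -1)) = Mul(2, W, Pow(Add(-43, W), -1)))
Add(Function('x')(90), Function('P')(Mul(Function('J')(5), Pow(q, -1)), 57)) = Add(-194, Mul(2, Mul(-7, Pow(75, -1)), Pow(Add(-43, Mul(-7, Pow(75, -1))), -1))) = Add(-194, Mul(2, Mul(-7, Rational(1, 75)), Pow(Add(-43, Mul(-7, Rational(1, 75))), -1))) = Add(-194, Mul(2, Rational(-7, 75), Pow(Add(-43, Rational(-7, 75)), -1))) = Add(-194, Mul(2, Rational(-7, 75), Pow(Rational(-3232, 75), -1))) = Add(-194, Mul(2, Rational(-7, 75), Rational(-75, 3232))) = Add(-194, Rational(7, 1616)) = Rational(-313497, 1616)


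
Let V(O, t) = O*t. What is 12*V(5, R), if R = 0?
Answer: 0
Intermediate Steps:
12*V(5, R) = 12*(5*0) = 12*0 = 0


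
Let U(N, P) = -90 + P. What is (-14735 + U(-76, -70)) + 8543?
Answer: -6352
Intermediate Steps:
(-14735 + U(-76, -70)) + 8543 = (-14735 + (-90 - 70)) + 8543 = (-14735 - 160) + 8543 = -14895 + 8543 = -6352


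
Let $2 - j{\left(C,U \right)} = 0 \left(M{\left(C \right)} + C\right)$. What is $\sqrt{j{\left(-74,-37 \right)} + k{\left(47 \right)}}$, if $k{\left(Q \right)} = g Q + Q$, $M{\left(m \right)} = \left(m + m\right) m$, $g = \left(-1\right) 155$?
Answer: $6 i \sqrt{201} \approx 85.065 i$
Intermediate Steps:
$g = -155$
$M{\left(m \right)} = 2 m^{2}$ ($M{\left(m \right)} = 2 m m = 2 m^{2}$)
$k{\left(Q \right)} = - 154 Q$ ($k{\left(Q \right)} = - 155 Q + Q = - 154 Q$)
$j{\left(C,U \right)} = 2$ ($j{\left(C,U \right)} = 2 - 0 \left(2 C^{2} + C\right) = 2 - 0 \left(C + 2 C^{2}\right) = 2 - 0 = 2 + 0 = 2$)
$\sqrt{j{\left(-74,-37 \right)} + k{\left(47 \right)}} = \sqrt{2 - 7238} = \sqrt{-7236} = 6 i \sqrt{201}$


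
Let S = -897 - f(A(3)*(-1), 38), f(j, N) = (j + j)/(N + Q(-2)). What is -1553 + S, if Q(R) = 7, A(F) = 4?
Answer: -110242/45 ≈ -2449.8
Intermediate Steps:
f(j, N) = 2*j/(7 + N) (f(j, N) = (j + j)/(N + 7) = (2*j)/(7 + N) = 2*j/(7 + N))
S = -40357/45 (S = -897 - 2*4*(-1)/(7 + 38) = -897 - 2*(-4)/45 = -897 - 1*(-8/45) = -897 + 8/45 = -40357/45 ≈ -896.82)
-1553 + S = -1553 - 40357/45 = -110242/45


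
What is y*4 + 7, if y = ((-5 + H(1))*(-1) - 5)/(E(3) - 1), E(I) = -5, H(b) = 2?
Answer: 25/3 ≈ 8.3333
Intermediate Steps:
y = ⅓ (y = ((-5 + 2)*(-1) - 5)/(-5 - 1) = (-3*(-1) - 5)/(-6) = (3 - 5)*(-⅙) = -2*(-⅙) = ⅓ ≈ 0.33333)
y*4 + 7 = (⅓)*4 + 7 = 4/3 + 7 = 25/3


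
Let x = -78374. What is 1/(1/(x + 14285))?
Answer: -64089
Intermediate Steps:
1/(1/(x + 14285)) = 1/(1/(-78374 + 14285)) = 1/(1/(-64089)) = 1/(-1/64089) = -64089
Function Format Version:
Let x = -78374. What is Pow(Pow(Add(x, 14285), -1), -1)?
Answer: -64089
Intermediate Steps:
Pow(Pow(Add(x, 14285), -1), -1) = Pow(Pow(Add(-78374, 14285), -1), -1) = Pow(Pow(-64089, -1), -1) = Pow(Rational(-1, 64089), -1) = -64089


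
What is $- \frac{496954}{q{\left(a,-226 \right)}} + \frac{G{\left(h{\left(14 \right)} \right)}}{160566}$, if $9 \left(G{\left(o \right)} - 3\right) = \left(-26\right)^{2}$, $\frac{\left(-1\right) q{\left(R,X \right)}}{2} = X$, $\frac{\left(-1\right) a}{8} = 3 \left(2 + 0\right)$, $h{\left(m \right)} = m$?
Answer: $- \frac{89768115740}{81647811} \approx -1099.5$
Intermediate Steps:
$a = -48$ ($a = - 8 \cdot 3 \left(2 + 0\right) = - 8 \cdot 3 \cdot 2 = \left(-8\right) 6 = -48$)
$q{\left(R,X \right)} = - 2 X$
$G{\left(o \right)} = \frac{703}{9}$ ($G{\left(o \right)} = 3 + \frac{\left(-26\right)^{2}}{9} = 3 + \frac{1}{9} \cdot 676 = 3 + \frac{676}{9} = \frac{703}{9}$)
$- \frac{496954}{q{\left(a,-226 \right)}} + \frac{G{\left(h{\left(14 \right)} \right)}}{160566} = - \frac{496954}{\left(-2\right) \left(-226\right)} + \frac{703}{9 \cdot 160566} = - \frac{496954}{452} + \frac{703}{9} \cdot \frac{1}{160566} = \left(-496954\right) \frac{1}{452} + \frac{703}{1445094} = - \frac{248477}{226} + \frac{703}{1445094} = - \frac{89768115740}{81647811}$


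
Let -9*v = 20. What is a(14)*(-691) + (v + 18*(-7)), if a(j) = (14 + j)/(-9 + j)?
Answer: -179902/45 ≈ -3997.8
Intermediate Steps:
v = -20/9 (v = -⅑*20 = -20/9 ≈ -2.2222)
a(j) = (14 + j)/(-9 + j)
a(14)*(-691) + (v + 18*(-7)) = ((14 + 14)/(-9 + 14))*(-691) + (-20/9 + 18*(-7)) = (28/5)*(-691) + (-20/9 - 126) = ((⅕)*28)*(-691) - 1154/9 = (28/5)*(-691) - 1154/9 = -19348/5 - 1154/9 = -179902/45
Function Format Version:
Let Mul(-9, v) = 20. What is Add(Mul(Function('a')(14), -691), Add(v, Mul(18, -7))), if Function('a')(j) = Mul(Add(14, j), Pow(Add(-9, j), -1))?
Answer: Rational(-179902, 45) ≈ -3997.8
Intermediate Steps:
v = Rational(-20, 9) (v = Mul(Rational(-1, 9), 20) = Rational(-20, 9) ≈ -2.2222)
Function('a')(j) = Mul(Pow(Add(-9, j), -1), Add(14, j))
Add(Mul(Function('a')(14), -691), Add(v, Mul(18, -7))) = Add(Mul(Mul(Pow(Add(-9, 14), -1), Add(14, 14)), -691), Add(Rational(-20, 9), Mul(18, -7))) = Add(Mul(Mul(Pow(5, -1), 28), -691), Add(Rational(-20, 9), -126)) = Add(Mul(Mul(Rational(1, 5), 28), -691), Rational(-1154, 9)) = Add(Mul(Rational(28, 5), -691), Rational(-1154, 9)) = Add(Rational(-19348, 5), Rational(-1154, 9)) = Rational(-179902, 45)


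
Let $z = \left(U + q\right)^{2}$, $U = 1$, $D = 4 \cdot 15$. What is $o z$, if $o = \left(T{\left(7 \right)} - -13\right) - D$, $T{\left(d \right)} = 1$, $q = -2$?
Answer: $-46$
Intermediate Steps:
$D = 60$
$z = 1$ ($z = \left(1 - 2\right)^{2} = \left(-1\right)^{2} = 1$)
$o = -46$ ($o = \left(1 - -13\right) - 60 = \left(1 + 13\right) - 60 = 14 - 60 = -46$)
$o z = \left(-46\right) 1 = -46$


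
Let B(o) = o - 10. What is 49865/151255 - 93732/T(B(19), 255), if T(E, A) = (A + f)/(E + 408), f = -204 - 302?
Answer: 1182400470467/7593001 ≈ 1.5572e+5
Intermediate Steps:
f = -506
B(o) = -10 + o
T(E, A) = (-506 + A)/(408 + E) (T(E, A) = (A - 506)/(E + 408) = (-506 + A)/(408 + E))
49865/151255 - 93732/T(B(19), 255) = 49865/151255 - 93732*(408 + (-10 + 19))/(-506 + 255) = 49865*(1/151255) - 93732/(-251/(408 + 9)) = 9973/30251 - 93732/(-251/417) = 9973/30251 - 93732*(-417/251) = 9973/30251 + 39086244/251 = 1182400470467/7593001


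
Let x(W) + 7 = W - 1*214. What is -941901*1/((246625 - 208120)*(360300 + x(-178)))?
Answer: -313967/4619329335 ≈ -6.7968e-5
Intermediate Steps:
x(W) = -221 + W (x(W) = -7 + (W - 1*214) = -7 + (W - 214) = -7 + (-214 + W) = -221 + W)
-941901*1/((246625 - 208120)*(360300 + x(-178))) = -941901*1/((246625 - 208120)*(360300 + (-221 - 178))) = -941901*1/(38505*(360300 - 399)) = -941901/(359901*38505) = -941901/13857988005 = -941901*1/13857988005 = -313967/4619329335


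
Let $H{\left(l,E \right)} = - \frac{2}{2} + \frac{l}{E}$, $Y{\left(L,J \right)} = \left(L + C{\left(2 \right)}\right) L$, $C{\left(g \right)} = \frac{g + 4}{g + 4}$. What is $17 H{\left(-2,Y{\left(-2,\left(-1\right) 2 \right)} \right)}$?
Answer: $-34$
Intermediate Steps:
$C{\left(g \right)} = 1$ ($C{\left(g \right)} = \frac{4 + g}{4 + g} = 1$)
$Y{\left(L,J \right)} = L \left(1 + L\right)$ ($Y{\left(L,J \right)} = \left(L + 1\right) L = \left(1 + L\right) L = L \left(1 + L\right)$)
$H{\left(l,E \right)} = -1 + \frac{l}{E}$ ($H{\left(l,E \right)} = \left(-2\right) \frac{1}{2} + \frac{l}{E} = -1 + \frac{l}{E}$)
$17 H{\left(-2,Y{\left(-2,\left(-1\right) 2 \right)} \right)} = 17 \frac{-2 - - 2 \left(1 - 2\right)}{\left(-2\right) \left(1 - 2\right)} = 17 \frac{-2 - \left(-2\right) \left(-1\right)}{\left(-2\right) \left(-1\right)} = 17 \frac{-2 - 2}{2} = 17 \cdot \frac{1}{2} \left(-4\right) = 17 \left(-2\right) = -34$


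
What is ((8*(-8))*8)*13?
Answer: -6656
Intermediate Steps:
((8*(-8))*8)*13 = -64*8*13 = -512*13 = -6656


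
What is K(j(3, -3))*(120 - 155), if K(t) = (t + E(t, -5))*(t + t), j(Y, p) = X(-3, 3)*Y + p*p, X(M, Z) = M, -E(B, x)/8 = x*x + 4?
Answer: 0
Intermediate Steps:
E(B, x) = -32 - 8*x² (E(B, x) = -8*(x*x + 4) = -8*(x² + 4) = -8*(4 + x²) = -32 - 8*x²)
j(Y, p) = p² - 3*Y (j(Y, p) = -3*Y + p*p = -3*Y + p² = p² - 3*Y)
K(t) = 2*t*(-232 + t) (K(t) = (t + (-32 - 8*(-5)²))*(t + t) = (t + (-32 - 8*25))*(2*t) = (t + (-32 - 200))*(2*t) = (t - 232)*(2*t) = (-232 + t)*(2*t) = 2*t*(-232 + t))
K(j(3, -3))*(120 - 155) = (2*((-3)² - 3*3)*(-232 + ((-3)² - 3*3)))*(120 - 155) = (2*(9 - 9)*(-232 + (9 - 9)))*(-35) = (2*0*(-232 + 0))*(-35) = (2*0*(-232))*(-35) = 0*(-35) = 0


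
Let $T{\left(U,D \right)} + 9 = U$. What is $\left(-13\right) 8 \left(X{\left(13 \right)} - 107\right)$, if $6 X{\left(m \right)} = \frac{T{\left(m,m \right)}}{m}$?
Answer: $\frac{33368}{3} \approx 11123.0$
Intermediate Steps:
$T{\left(U,D \right)} = -9 + U$
$X{\left(m \right)} = \frac{-9 + m}{6 m}$ ($X{\left(m \right)} = \frac{\left(-9 + m\right) \frac{1}{m}}{6} = \frac{\frac{1}{m} \left(-9 + m\right)}{6} = \frac{-9 + m}{6 m}$)
$\left(-13\right) 8 \left(X{\left(13 \right)} - 107\right) = \left(-13\right) 8 \left(\frac{-9 + 13}{6 \cdot 13} - 107\right) = - 104 \left(\frac{1}{6} \cdot \frac{1}{13} \cdot 4 - 107\right) = - 104 \left(\frac{2}{39} - 107\right) = \left(-104\right) \left(- \frac{4171}{39}\right) = \frac{33368}{3}$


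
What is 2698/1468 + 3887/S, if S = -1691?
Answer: -571899/1241194 ≈ -0.46077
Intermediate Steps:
2698/1468 + 3887/S = 2698/1468 + 3887/(-1691) = 2698*(1/1468) + 3887*(-1/1691) = 1349/734 - 3887/1691 = -571899/1241194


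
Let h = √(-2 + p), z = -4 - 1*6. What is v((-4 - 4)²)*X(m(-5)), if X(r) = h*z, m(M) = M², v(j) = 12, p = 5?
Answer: -120*√3 ≈ -207.85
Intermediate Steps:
z = -10 (z = -4 - 6 = -10)
h = √3 (h = √(-2 + 5) = √3 ≈ 1.7320)
X(r) = -10*√3 (X(r) = √3*(-10) = -10*√3)
v((-4 - 4)²)*X(m(-5)) = 12*(-10*√3) = -120*√3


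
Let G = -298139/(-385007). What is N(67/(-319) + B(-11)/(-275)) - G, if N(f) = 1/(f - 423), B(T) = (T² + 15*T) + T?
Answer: -201768767604/259764607907 ≈ -0.77674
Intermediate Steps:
B(T) = T² + 16*T
N(f) = 1/(-423 + f)
G = 298139/385007 (G = -298139*(-1/385007) = 298139/385007 ≈ 0.77437)
N(67/(-319) + B(-11)/(-275)) - G = 1/(-423 + (67/(-319) - 11*(16 - 11)/(-275))) - 1*298139/385007 = 1/(-423 + (67*(-1/319) - 11*5*(-1/275))) - 298139/385007 = 1/(-423 + (-67/319 - 55*(-1/275))) - 298139/385007 = 1/(-423 + (-67/319 + ⅕)) - 298139/385007 = 1/(-423 - 16/1595) - 298139/385007 = 1/(-674701/1595) - 298139/385007 = -1595/674701 - 298139/385007 = -201768767604/259764607907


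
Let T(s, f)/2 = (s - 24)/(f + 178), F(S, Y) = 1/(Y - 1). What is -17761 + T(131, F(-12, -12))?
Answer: -41078411/2313 ≈ -17760.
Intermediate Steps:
F(S, Y) = 1/(-1 + Y)
T(s, f) = 2*(-24 + s)/(178 + f) (T(s, f) = 2*((s - 24)/(f + 178)) = 2*((-24 + s)/(178 + f)) = 2*(-24 + s)/(178 + f))
-17761 + T(131, F(-12, -12)) = -17761 + 2*(-24 + 131)/(178 + 1/(-1 - 12)) = -17761 + 2*107/(178 + 1/(-13)) = -17761 + 2*107/(178 - 1/13) = -17761 + 2*107/(2313/13) = -17761 + 2*(13/2313)*107 = -17761 + 2782/2313 = -41078411/2313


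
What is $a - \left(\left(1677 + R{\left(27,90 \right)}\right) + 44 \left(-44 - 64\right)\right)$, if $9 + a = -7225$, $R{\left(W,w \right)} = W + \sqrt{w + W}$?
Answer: $-4186 - 3 \sqrt{13} \approx -4196.8$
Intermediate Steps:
$R{\left(W,w \right)} = W + \sqrt{W + w}$
$a = -7234$ ($a = -9 - 7225 = -7234$)
$a - \left(\left(1677 + R{\left(27,90 \right)}\right) + 44 \left(-44 - 64\right)\right) = -7234 - \left(\left(1677 + \left(27 + \sqrt{27 + 90}\right)\right) + 44 \left(-44 - 64\right)\right) = -7234 - \left(\left(1677 + \left(27 + \sqrt{117}\right)\right) + 44 \left(-108\right)\right) = -7234 - \left(\left(1677 + \left(27 + 3 \sqrt{13}\right)\right) - 4752\right) = -7234 - \left(\left(1704 + 3 \sqrt{13}\right) - 4752\right) = -7234 - \left(-3048 + 3 \sqrt{13}\right) = -7234 + \left(3048 - 3 \sqrt{13}\right) = -4186 - 3 \sqrt{13}$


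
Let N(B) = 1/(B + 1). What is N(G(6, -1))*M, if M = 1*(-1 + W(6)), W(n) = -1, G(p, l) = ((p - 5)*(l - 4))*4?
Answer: 2/19 ≈ 0.10526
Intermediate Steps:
G(p, l) = 4*(-5 + p)*(-4 + l) (G(p, l) = ((-5 + p)*(-4 + l))*4 = 4*(-5 + p)*(-4 + l))
N(B) = 1/(1 + B)
M = -2 (M = 1*(-1 - 1) = 1*(-2) = -2)
N(G(6, -1))*M = -2/(1 + (80 - 20*(-1) - 16*6 + 4*(-1)*6)) = -2/(1 + (80 + 20 - 96 - 24)) = -2/(1 - 20) = -2/(-19) = -1/19*(-2) = 2/19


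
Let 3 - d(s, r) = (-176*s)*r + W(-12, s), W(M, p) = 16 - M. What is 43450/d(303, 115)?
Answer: 8690/1226539 ≈ 0.0070850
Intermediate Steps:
d(s, r) = -25 + 176*r*s (d(s, r) = 3 - ((-176*s)*r + (16 - 1*(-12))) = 3 - (-176*r*s + (16 + 12)) = 3 - (-176*r*s + 28) = 3 - (28 - 176*r*s) = 3 + (-28 + 176*r*s) = -25 + 176*r*s)
43450/d(303, 115) = 43450/(-25 + 176*115*303) = 43450/(-25 + 6132720) = 43450/6132695 = 43450*(1/6132695) = 8690/1226539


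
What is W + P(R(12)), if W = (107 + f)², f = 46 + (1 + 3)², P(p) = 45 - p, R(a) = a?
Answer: 28594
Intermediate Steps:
f = 62 (f = 46 + 4² = 46 + 16 = 62)
W = 28561 (W = (107 + 62)² = 169² = 28561)
W + P(R(12)) = 28561 + (45 - 1*12) = 28561 + (45 - 12) = 28561 + 33 = 28594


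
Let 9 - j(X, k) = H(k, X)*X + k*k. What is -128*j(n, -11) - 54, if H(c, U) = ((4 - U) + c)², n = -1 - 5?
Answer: 13514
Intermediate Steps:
n = -6
H(c, U) = (4 + c - U)²
j(X, k) = 9 - k² - X*(4 + k - X)² (j(X, k) = 9 - ((4 + k - X)²*X + k*k) = 9 - (X*(4 + k - X)² + k²) = 9 - (k² + X*(4 + k - X)²) = 9 + (-k² - X*(4 + k - X)²) = 9 - k² - X*(4 + k - X)²)
-128*j(n, -11) - 54 = -128*(9 - 1*(-11)² - 1*(-6)*(4 - 11 - 1*(-6))²) - 54 = -128*(9 - 1*121 - 1*(-6)*(4 - 11 + 6)²) - 54 = -128*(9 - 121 - 1*(-6)*(-1)²) - 54 = -128*(9 - 121 - 1*(-6)*1) - 54 = -128*(9 - 121 + 6) - 54 = -128*(-106) - 54 = 13568 - 54 = 13514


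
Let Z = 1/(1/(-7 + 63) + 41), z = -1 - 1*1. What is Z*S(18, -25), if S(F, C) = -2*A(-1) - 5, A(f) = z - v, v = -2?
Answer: -280/2297 ≈ -0.12190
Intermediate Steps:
z = -2 (z = -1 - 1 = -2)
A(f) = 0 (A(f) = -2 - 1*(-2) = -2 + 2 = 0)
S(F, C) = -5 (S(F, C) = -2*0 - 5 = 0 - 5 = -5)
Z = 56/2297 (Z = 1/(1/56 + 41) = 1/(2297/56) = 56/2297 ≈ 0.024380)
Z*S(18, -25) = (56/2297)*(-5) = -280/2297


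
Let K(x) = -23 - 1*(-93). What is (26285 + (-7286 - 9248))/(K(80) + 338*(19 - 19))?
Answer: 1393/10 ≈ 139.30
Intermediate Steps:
K(x) = 70 (K(x) = -23 + 93 = 70)
(26285 + (-7286 - 9248))/(K(80) + 338*(19 - 19)) = (26285 + (-7286 - 9248))/(70 + 338*(19 - 19)) = (26285 - 16534)/(70 + 338*0) = 9751/(70 + 0) = 9751/70 = 9751*(1/70) = 1393/10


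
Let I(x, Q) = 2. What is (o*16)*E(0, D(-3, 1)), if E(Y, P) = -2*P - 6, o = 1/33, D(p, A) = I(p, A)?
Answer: -160/33 ≈ -4.8485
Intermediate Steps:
D(p, A) = 2
o = 1/33 ≈ 0.030303
E(Y, P) = -6 - 2*P
(o*16)*E(0, D(-3, 1)) = ((1/33)*16)*(-6 - 2*2) = 16*(-6 - 4)/33 = (16/33)*(-10) = -160/33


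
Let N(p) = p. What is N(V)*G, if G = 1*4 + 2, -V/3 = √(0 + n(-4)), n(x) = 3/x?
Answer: -9*I*√3 ≈ -15.588*I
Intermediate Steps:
V = -3*I*√3/2 (V = -3*√(0 + 3/(-4)) = -3*√(0 + 3*(-¼)) = -3*√(0 - ¾) = -3*I*√3/2 ≈ -2.5981*I)
G = 6 (G = 4 + 2 = 6)
N(V)*G = -3*I*√3/2*6 = -9*I*√3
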